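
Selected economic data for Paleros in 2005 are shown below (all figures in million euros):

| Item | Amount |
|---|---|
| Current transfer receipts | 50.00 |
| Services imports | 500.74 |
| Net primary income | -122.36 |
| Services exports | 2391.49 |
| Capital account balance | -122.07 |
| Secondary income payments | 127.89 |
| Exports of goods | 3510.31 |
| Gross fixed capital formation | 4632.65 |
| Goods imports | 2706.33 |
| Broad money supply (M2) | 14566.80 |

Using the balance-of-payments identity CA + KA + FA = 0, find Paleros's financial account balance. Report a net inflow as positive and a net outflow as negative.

Goods balance = 3510.31 - 2706.33 = 803.98
Services balance = 2391.49 - 500.74 = 1890.75
Trade balance (goods + services) = 803.98 + 1890.75 = 2694.73
Net primary income = -122.36
Net secondary income = 50.00 - 127.89 = -77.89
Current account = 2694.73 + (-122.36) + (-77.89) = 2494.48
Financial account = -(2494.48 + (-122.07)) = -2372.41

-2372.41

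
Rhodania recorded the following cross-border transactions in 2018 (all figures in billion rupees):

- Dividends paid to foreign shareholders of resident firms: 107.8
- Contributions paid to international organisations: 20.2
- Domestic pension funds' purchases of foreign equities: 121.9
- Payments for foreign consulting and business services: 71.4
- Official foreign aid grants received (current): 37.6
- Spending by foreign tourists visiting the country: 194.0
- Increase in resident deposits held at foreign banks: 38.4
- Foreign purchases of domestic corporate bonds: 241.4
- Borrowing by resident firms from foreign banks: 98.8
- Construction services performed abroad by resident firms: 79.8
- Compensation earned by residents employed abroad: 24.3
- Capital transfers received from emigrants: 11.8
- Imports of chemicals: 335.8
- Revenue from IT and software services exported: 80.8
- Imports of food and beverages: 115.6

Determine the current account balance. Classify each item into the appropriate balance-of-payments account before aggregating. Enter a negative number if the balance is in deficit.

-234.3

Goods: -115.6 - 335.8 = -451.4
Services: 80.8 - 71.4 + 79.8 + 194.0 = 283.2
Primary income: -107.8 + 24.3 = -83.5
Secondary income: 37.6 - 20.2 = 17.4
Current account = (-451.4) + 283.2 + (-83.5) + 17.4 = -234.3
(Excluded from the current account — financial account: domestic pension funds' purchases of foreign equities 121.9, increase in resident deposits held at foreign banks 38.4, foreign purchases of domestic corporate bonds 241.4, borrowing by resident firms from foreign banks 98.8; capital account: capital transfers received from emigrants 11.8.)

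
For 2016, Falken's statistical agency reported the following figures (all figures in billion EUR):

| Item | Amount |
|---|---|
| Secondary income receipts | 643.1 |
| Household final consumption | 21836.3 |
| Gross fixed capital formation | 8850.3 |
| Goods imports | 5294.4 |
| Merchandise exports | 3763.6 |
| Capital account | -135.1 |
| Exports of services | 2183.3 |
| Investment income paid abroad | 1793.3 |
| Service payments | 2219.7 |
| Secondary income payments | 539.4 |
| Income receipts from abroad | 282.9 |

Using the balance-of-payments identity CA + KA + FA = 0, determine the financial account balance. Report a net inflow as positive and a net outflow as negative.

3109.0

Goods balance = 3763.6 - 5294.4 = -1530.8
Services balance = 2183.3 - 2219.7 = -36.4
Trade balance (goods + services) = -1530.8 + (-36.4) = -1567.2
Net primary income = 282.9 - 1793.3 = -1510.4
Net secondary income = 643.1 - 539.4 = 103.7
Current account = -1567.2 + (-1510.4) + 103.7 = -2973.9
Financial account = -(-2973.9 + (-135.1)) = 3109.0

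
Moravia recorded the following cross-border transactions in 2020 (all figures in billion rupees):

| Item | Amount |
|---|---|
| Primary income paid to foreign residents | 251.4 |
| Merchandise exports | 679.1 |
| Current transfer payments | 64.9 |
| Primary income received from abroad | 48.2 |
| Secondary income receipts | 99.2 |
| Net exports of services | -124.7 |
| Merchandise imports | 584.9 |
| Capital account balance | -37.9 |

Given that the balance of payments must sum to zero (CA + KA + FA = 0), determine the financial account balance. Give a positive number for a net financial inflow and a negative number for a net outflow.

237.3

Goods balance = 679.1 - 584.9 = 94.2
Services balance = -124.7
Trade balance (goods + services) = 94.2 + (-124.7) = -30.5
Net primary income = 48.2 - 251.4 = -203.2
Net secondary income = 99.2 - 64.9 = 34.3
Current account = -30.5 + (-203.2) + 34.3 = -199.4
Financial account = -(-199.4 + (-37.9)) = 237.3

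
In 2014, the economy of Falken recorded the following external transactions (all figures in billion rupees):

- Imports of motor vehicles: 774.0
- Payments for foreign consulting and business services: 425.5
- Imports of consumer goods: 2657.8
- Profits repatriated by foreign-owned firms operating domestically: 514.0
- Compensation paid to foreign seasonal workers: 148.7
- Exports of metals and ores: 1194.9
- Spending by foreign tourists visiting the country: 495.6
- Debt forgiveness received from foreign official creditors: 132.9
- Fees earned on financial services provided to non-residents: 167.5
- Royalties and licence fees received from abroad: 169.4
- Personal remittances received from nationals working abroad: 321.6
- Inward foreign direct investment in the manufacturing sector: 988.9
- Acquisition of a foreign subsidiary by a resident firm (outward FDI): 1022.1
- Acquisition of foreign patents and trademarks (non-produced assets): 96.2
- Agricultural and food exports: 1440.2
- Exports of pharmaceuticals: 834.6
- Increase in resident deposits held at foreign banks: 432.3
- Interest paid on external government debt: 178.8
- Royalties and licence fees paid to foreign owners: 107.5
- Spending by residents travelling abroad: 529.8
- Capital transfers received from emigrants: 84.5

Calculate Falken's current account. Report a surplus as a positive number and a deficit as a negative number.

Goods: -774.0 + 1440.2 + 1194.9 + 834.6 - 2657.8 = 37.9
Services: 167.5 + 495.6 - 529.8 + 169.4 - 107.5 - 425.5 = -230.3
Primary income: -514.0 - 178.8 - 148.7 = -841.5
Secondary income: 321.6
Current account = 37.9 + (-230.3) + (-841.5) + 321.6 = -712.3
(Excluded from the current account — capital account: debt forgiveness received from foreign official creditors 132.9, acquisition of foreign patents and trademarks (non-produced assets) 96.2, capital transfers received from emigrants 84.5; financial account: inward foreign direct investment in the manufacturing sector 988.9, acquisition of a foreign subsidiary by a resident firm (outward FDI) 1022.1, increase in resident deposits held at foreign banks 432.3.)

-712.3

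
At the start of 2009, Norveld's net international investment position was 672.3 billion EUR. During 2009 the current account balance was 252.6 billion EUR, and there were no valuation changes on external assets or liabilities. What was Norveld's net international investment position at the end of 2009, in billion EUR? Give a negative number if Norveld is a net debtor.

924.9

With no valuation effects, change in NIIP = current account = 252.6
End-of-year NIIP = 672.3 + 252.6 = 924.9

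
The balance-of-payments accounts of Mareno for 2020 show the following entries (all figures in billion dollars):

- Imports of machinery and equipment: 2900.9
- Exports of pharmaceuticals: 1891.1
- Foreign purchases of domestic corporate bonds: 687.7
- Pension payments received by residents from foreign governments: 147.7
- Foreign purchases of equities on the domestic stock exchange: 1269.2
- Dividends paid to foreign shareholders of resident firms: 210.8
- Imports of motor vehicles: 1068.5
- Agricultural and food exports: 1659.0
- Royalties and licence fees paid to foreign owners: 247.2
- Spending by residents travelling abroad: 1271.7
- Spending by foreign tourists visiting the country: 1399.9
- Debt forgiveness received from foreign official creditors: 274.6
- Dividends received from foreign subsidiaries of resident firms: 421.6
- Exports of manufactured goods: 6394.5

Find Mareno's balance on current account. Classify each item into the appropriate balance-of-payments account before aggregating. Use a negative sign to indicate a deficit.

6214.7

Goods: -1068.5 + 1891.1 + 1659.0 - 2900.9 + 6394.5 = 5975.2
Services: 1399.9 - 1271.7 - 247.2 = -119.0
Primary income: -210.8 + 421.6 = 210.8
Secondary income: 147.7
Current account = 5975.2 + (-119.0) + 210.8 + 147.7 = 6214.7
(Excluded from the current account — financial account: foreign purchases of domestic corporate bonds 687.7, foreign purchases of equities on the domestic stock exchange 1269.2; capital account: debt forgiveness received from foreign official creditors 274.6.)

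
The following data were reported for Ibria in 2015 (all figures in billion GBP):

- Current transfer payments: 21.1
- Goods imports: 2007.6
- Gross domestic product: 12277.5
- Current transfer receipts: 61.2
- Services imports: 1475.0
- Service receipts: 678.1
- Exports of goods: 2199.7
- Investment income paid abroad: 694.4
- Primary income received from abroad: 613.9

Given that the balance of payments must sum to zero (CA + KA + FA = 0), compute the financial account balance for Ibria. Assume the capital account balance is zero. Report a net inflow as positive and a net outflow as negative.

Goods balance = 2199.7 - 2007.6 = 192.1
Services balance = 678.1 - 1475.0 = -796.9
Trade balance (goods + services) = 192.1 + (-796.9) = -604.8
Net primary income = 613.9 - 694.4 = -80.5
Net secondary income = 61.2 - 21.1 = 40.1
Current account = -604.8 + (-80.5) + 40.1 = -645.2
Financial account = -(-645.2) = 645.2

645.2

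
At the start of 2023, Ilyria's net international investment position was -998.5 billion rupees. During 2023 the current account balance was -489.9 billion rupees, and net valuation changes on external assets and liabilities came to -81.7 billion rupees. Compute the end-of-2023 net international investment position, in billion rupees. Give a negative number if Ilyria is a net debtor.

Change in NIIP = current account + net valuation change = -489.9 + (-81.7) = -571.6
End-of-year NIIP = -998.5 + (-571.6) = -1570.1

-1570.1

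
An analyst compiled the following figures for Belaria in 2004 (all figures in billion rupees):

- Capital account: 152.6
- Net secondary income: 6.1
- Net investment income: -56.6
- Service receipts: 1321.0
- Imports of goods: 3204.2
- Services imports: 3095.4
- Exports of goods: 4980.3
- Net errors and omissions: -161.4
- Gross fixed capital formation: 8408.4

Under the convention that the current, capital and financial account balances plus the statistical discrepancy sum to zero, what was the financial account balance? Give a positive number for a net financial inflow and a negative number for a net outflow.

57.6

Goods balance = 4980.3 - 3204.2 = 1776.1
Services balance = 1321.0 - 3095.4 = -1774.4
Trade balance (goods + services) = 1776.1 + (-1774.4) = 1.7
Net primary income = -56.6
Net secondary income = 6.1
Current account = 1.7 + (-56.6) + 6.1 = -48.8
Financial account = -(-48.8 + 152.6 + (-161.4)) = 57.6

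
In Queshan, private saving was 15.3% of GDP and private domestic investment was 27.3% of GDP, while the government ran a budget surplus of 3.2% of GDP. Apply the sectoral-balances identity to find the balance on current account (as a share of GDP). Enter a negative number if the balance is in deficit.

-8.8

By the sectoral-balances identity, CA = (S_private - I) + (T - G).
Private balance = 15.3 - 27.3 = -12.0
Government balance (T - G) = 3.2
CA = -12.0 + 3.2 = -8.8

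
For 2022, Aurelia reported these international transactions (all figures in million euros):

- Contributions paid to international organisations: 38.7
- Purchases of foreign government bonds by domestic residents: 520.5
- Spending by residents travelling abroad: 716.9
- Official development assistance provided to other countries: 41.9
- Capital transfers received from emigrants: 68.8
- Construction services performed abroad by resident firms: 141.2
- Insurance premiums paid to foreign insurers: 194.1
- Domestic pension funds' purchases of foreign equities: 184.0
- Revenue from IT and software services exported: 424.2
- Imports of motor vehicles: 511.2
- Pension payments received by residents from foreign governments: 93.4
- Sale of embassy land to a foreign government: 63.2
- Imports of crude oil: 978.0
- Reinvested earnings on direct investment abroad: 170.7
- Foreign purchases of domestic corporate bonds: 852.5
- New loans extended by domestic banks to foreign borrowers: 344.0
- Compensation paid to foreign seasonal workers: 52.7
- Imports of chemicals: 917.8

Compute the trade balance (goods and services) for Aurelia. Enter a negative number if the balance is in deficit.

Goods: -978.0 - 917.8 - 511.2 = -2407.0
Services: -194.1 - 716.9 + 424.2 + 141.2 = -345.6
Trade balance = -2407.0 + (-345.6) = -2752.6
(Excluded from the trade balance — secondary income: contributions paid to international organisations 38.7, official development assistance provided to other countries 41.9, pension payments received by residents from foreign governments 93.4; financial account: purchases of foreign government bonds by domestic residents 520.5, domestic pension funds' purchases of foreign equities 184.0, foreign purchases of domestic corporate bonds 852.5, new loans extended by domestic banks to foreign borrowers 344.0; capital account: capital transfers received from emigrants 68.8, sale of embassy land to a foreign government 63.2; primary income: reinvested earnings on direct investment abroad 170.7, compensation paid to foreign seasonal workers 52.7.)

-2752.6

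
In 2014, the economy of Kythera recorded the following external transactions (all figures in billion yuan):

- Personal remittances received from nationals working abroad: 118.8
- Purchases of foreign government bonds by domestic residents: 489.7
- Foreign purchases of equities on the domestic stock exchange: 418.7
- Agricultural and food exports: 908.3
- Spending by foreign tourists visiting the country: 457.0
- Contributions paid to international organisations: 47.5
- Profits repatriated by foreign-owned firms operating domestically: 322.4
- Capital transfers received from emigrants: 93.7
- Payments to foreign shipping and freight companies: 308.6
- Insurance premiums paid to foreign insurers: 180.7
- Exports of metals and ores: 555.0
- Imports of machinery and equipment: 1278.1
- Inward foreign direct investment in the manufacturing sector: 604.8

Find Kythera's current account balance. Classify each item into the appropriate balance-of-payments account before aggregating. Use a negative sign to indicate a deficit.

-98.2

Goods: 555.0 - 1278.1 + 908.3 = 185.2
Services: 457.0 - 308.6 - 180.7 = -32.3
Primary income: -322.4
Secondary income: -47.5 + 118.8 = 71.3
Current account = 185.2 + (-32.3) + (-322.4) + 71.3 = -98.2
(Excluded from the current account — financial account: purchases of foreign government bonds by domestic residents 489.7, foreign purchases of equities on the domestic stock exchange 418.7, inward foreign direct investment in the manufacturing sector 604.8; capital account: capital transfers received from emigrants 93.7.)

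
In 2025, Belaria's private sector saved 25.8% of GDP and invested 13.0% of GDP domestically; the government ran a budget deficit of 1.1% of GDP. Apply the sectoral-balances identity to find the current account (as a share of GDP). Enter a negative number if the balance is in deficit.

11.7

By the sectoral-balances identity, CA = (S_private - I) + (T - G).
Private balance = 25.8 - 13.0 = 12.8
Government balance (T - G) = -1.1
CA = 12.8 + (-1.1) = 11.7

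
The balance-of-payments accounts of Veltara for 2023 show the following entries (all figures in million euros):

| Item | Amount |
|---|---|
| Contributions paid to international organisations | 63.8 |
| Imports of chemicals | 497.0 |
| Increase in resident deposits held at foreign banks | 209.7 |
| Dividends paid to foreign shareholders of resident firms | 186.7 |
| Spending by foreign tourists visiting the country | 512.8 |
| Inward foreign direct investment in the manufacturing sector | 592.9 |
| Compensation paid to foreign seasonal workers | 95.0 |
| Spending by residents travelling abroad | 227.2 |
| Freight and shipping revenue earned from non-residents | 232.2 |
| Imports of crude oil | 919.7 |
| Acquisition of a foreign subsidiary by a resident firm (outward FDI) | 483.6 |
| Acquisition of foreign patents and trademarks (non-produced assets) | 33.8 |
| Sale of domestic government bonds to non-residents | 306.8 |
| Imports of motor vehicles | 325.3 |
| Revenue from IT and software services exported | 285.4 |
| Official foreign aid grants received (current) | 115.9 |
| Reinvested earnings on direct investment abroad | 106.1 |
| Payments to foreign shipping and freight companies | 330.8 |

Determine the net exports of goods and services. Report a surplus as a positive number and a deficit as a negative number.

Goods: -919.7 - 497.0 - 325.3 = -1742.0
Services: 232.2 + 512.8 + 285.4 - 330.8 - 227.2 = 472.4
Trade balance = -1742.0 + 472.4 = -1269.6
(Excluded from the trade balance — secondary income: contributions paid to international organisations 63.8, official foreign aid grants received (current) 115.9; financial account: increase in resident deposits held at foreign banks 209.7, inward foreign direct investment in the manufacturing sector 592.9, acquisition of a foreign subsidiary by a resident firm (outward FDI) 483.6, sale of domestic government bonds to non-residents 306.8; primary income: dividends paid to foreign shareholders of resident firms 186.7, compensation paid to foreign seasonal workers 95.0, reinvested earnings on direct investment abroad 106.1; capital account: acquisition of foreign patents and trademarks (non-produced assets) 33.8.)

-1269.6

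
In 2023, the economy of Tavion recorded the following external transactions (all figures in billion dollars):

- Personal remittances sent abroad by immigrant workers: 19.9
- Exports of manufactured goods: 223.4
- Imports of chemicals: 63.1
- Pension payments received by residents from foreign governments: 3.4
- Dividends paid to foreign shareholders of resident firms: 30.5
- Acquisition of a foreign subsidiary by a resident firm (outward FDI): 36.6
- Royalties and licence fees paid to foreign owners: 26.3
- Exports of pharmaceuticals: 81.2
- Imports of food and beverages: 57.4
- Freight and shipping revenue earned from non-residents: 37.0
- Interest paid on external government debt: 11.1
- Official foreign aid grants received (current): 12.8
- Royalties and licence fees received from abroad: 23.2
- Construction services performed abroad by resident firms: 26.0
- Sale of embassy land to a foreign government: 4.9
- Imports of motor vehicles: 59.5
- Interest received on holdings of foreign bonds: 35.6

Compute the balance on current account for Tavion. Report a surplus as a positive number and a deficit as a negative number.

Goods: 81.2 + 223.4 - 57.4 - 63.1 - 59.5 = 124.6
Services: -26.3 + 26.0 + 37.0 + 23.2 = 59.9
Primary income: -11.1 - 30.5 + 35.6 = -6.0
Secondary income: -19.9 + 3.4 + 12.8 = -3.7
Current account = 124.6 + 59.9 + (-6.0) + (-3.7) = 174.8
(Excluded from the current account — financial account: acquisition of a foreign subsidiary by a resident firm (outward FDI) 36.6; capital account: sale of embassy land to a foreign government 4.9.)

174.8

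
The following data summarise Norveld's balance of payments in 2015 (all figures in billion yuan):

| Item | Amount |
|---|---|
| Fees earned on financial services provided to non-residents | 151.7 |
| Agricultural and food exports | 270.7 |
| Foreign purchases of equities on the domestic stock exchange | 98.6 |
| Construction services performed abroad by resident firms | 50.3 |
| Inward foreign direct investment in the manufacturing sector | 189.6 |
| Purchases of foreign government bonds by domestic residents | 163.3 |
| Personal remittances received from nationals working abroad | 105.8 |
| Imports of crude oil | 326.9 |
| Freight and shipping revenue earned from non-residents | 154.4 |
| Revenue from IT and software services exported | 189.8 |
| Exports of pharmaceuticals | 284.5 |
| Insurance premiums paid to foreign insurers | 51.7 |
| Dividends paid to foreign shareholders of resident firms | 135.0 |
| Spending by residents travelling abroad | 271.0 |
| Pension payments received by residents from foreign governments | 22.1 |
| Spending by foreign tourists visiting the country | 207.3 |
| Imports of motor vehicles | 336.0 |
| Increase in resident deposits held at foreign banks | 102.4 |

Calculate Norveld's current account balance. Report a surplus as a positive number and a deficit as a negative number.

Goods: 284.5 - 336.0 - 326.9 + 270.7 = -107.7
Services: 50.3 - 51.7 + 207.3 + 154.4 - 271.0 + 151.7 + 189.8 = 430.8
Primary income: -135.0
Secondary income: 22.1 + 105.8 = 127.9
Current account = (-107.7) + 430.8 + (-135.0) + 127.9 = 316.0
(Excluded from the current account — financial account: foreign purchases of equities on the domestic stock exchange 98.6, inward foreign direct investment in the manufacturing sector 189.6, purchases of foreign government bonds by domestic residents 163.3, increase in resident deposits held at foreign banks 102.4.)

316.0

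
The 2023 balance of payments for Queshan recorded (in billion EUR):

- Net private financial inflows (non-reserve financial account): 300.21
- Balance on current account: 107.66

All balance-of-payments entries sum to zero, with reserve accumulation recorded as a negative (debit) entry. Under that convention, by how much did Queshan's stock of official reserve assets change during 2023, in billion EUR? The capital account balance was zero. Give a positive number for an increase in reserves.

Official reserve transactions balance = -(107.66 + 300.21) = -407.87
An accumulation of reserves is recorded as a debit (negative entry), so the change in the stock of reserves is the negative of that balance.
Change in official reserves = -(-407.87) = 407.87

407.87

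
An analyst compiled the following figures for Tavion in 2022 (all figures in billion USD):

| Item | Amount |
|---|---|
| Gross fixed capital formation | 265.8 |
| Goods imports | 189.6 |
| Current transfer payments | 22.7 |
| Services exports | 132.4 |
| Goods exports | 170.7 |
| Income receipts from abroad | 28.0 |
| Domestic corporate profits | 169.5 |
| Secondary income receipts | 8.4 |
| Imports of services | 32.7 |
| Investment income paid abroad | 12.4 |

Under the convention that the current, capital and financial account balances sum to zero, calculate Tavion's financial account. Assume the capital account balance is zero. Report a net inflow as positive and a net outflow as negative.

Goods balance = 170.7 - 189.6 = -18.9
Services balance = 132.4 - 32.7 = 99.7
Trade balance (goods + services) = -18.9 + 99.7 = 80.8
Net primary income = 28.0 - 12.4 = 15.6
Net secondary income = 8.4 - 22.7 = -14.3
Current account = 80.8 + 15.6 + (-14.3) = 82.1
Financial account = -(82.1) = -82.1

-82.1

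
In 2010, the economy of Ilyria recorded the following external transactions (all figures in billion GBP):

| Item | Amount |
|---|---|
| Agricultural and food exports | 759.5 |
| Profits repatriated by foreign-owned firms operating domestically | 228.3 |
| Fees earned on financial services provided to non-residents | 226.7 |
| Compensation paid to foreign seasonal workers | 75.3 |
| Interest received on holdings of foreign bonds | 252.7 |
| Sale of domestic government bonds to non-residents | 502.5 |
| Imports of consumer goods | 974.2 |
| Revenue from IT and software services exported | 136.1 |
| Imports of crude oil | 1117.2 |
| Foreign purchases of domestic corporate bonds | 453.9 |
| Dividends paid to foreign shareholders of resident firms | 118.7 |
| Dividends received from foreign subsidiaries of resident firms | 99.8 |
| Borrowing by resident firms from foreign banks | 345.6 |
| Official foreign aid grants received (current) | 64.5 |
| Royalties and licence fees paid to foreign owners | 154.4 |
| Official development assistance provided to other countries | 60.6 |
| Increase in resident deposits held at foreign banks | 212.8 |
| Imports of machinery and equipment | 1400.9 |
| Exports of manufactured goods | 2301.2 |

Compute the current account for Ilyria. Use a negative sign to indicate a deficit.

-289.1

Goods: 2301.2 - 1117.2 - 1400.9 - 974.2 + 759.5 = -431.6
Services: 226.7 + 136.1 - 154.4 = 208.4
Primary income: -228.3 + 252.7 - 118.7 - 75.3 + 99.8 = -69.8
Secondary income: -60.6 + 64.5 = 3.9
Current account = (-431.6) + 208.4 + (-69.8) + 3.9 = -289.1
(Excluded from the current account — financial account: sale of domestic government bonds to non-residents 502.5, foreign purchases of domestic corporate bonds 453.9, borrowing by resident firms from foreign banks 345.6, increase in resident deposits held at foreign banks 212.8.)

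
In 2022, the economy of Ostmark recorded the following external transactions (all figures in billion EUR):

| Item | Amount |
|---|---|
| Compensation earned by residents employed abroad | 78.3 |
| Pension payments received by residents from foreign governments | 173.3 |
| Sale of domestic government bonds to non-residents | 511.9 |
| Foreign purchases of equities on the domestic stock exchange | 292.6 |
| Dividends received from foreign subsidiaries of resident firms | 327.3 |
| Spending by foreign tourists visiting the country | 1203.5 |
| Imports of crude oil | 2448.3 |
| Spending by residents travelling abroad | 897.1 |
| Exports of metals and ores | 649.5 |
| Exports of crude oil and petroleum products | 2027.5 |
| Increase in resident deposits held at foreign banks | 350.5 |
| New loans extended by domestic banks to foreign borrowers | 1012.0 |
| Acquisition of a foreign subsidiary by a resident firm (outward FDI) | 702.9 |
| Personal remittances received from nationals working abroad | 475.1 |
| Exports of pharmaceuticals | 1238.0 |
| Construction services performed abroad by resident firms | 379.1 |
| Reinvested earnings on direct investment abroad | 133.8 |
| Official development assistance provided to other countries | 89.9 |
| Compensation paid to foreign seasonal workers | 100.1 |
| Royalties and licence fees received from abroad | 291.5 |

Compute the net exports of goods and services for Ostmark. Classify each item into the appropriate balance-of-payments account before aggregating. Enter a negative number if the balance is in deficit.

Goods: 649.5 + 1238.0 - 2448.3 + 2027.5 = 1466.7
Services: 1203.5 + 291.5 - 897.1 + 379.1 = 977.0
Trade balance = 1466.7 + 977.0 = 2443.7
(Excluded from the trade balance — primary income: compensation earned by residents employed abroad 78.3, dividends received from foreign subsidiaries of resident firms 327.3, reinvested earnings on direct investment abroad 133.8, compensation paid to foreign seasonal workers 100.1; secondary income: pension payments received by residents from foreign governments 173.3, personal remittances received from nationals working abroad 475.1, official development assistance provided to other countries 89.9; financial account: sale of domestic government bonds to non-residents 511.9, foreign purchases of equities on the domestic stock exchange 292.6, increase in resident deposits held at foreign banks 350.5, new loans extended by domestic banks to foreign borrowers 1012.0, acquisition of a foreign subsidiary by a resident firm (outward FDI) 702.9.)

2443.7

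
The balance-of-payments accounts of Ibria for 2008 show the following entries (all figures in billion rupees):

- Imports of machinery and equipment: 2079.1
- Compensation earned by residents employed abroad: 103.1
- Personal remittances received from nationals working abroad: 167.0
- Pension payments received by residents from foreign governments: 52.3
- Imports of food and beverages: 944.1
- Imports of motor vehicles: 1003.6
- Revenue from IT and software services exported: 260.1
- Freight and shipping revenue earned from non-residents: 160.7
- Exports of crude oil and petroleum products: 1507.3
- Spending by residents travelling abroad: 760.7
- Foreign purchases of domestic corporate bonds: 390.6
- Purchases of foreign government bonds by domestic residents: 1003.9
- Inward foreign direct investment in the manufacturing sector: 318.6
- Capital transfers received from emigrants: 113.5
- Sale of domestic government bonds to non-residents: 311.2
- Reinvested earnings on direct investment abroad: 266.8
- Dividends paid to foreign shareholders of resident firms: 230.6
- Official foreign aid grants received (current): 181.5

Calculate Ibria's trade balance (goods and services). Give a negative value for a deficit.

-2859.4

Goods: -944.1 - 1003.6 - 2079.1 + 1507.3 = -2519.5
Services: 260.1 + 160.7 - 760.7 = -339.9
Trade balance = -2519.5 + (-339.9) = -2859.4
(Excluded from the trade balance — primary income: compensation earned by residents employed abroad 103.1, reinvested earnings on direct investment abroad 266.8, dividends paid to foreign shareholders of resident firms 230.6; secondary income: personal remittances received from nationals working abroad 167.0, pension payments received by residents from foreign governments 52.3, official foreign aid grants received (current) 181.5; financial account: foreign purchases of domestic corporate bonds 390.6, purchases of foreign government bonds by domestic residents 1003.9, inward foreign direct investment in the manufacturing sector 318.6, sale of domestic government bonds to non-residents 311.2; capital account: capital transfers received from emigrants 113.5.)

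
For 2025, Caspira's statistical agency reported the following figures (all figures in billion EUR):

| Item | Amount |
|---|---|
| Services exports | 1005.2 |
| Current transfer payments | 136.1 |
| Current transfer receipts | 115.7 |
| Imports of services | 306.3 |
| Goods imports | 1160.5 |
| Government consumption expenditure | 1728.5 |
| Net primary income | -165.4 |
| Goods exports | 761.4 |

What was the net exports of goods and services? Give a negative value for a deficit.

299.8

Goods balance = 761.4 - 1160.5 = -399.1
Services balance = 1005.2 - 306.3 = 698.9
Trade balance (goods + services) = -399.1 + 698.9 = 299.8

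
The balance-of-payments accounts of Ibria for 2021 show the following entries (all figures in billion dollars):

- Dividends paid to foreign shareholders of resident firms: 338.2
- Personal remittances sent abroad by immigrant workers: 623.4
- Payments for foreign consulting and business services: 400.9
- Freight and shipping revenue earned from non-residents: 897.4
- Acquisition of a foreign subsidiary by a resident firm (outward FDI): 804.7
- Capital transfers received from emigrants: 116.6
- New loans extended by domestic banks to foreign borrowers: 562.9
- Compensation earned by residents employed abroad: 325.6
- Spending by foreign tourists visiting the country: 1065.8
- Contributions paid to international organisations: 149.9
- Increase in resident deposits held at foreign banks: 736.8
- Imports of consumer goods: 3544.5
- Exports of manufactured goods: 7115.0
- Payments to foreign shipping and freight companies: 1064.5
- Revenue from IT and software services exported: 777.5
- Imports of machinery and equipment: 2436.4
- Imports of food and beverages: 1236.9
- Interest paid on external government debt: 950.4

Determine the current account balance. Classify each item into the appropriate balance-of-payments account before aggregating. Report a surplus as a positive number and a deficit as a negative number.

Goods: -2436.4 - 3544.5 - 1236.9 + 7115.0 = -102.8
Services: -1064.5 + 1065.8 + 897.4 - 400.9 + 777.5 = 1275.3
Primary income: -338.2 - 950.4 + 325.6 = -963.0
Secondary income: -623.4 - 149.9 = -773.3
Current account = (-102.8) + 1275.3 + (-963.0) + (-773.3) = -563.8
(Excluded from the current account — financial account: acquisition of a foreign subsidiary by a resident firm (outward FDI) 804.7, new loans extended by domestic banks to foreign borrowers 562.9, increase in resident deposits held at foreign banks 736.8; capital account: capital transfers received from emigrants 116.6.)

-563.8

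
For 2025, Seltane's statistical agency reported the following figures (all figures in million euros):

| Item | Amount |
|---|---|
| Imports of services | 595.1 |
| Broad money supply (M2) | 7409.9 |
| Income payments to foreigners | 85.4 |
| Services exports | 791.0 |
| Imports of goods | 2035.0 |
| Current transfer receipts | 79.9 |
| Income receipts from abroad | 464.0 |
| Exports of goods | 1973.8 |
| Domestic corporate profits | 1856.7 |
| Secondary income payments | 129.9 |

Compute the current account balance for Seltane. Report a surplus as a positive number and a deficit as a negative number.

Goods balance = 1973.8 - 2035.0 = -61.2
Services balance = 791.0 - 595.1 = 195.9
Trade balance (goods + services) = -61.2 + 195.9 = 134.7
Net primary income = 464.0 - 85.4 = 378.6
Net secondary income = 79.9 - 129.9 = -50.0
Current account = 134.7 + 378.6 + (-50.0) = 463.3

463.3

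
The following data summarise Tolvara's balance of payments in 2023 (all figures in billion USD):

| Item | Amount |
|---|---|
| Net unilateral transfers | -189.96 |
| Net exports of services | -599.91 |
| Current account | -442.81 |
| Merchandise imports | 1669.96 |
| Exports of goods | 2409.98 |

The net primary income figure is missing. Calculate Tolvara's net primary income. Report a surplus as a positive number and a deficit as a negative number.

Current account = goods balance + services balance + net primary income + net secondary income
Sum of the known components = -49.85
Net primary income = CA - (known components) = -442.81 - (-49.85) = -392.96

-392.96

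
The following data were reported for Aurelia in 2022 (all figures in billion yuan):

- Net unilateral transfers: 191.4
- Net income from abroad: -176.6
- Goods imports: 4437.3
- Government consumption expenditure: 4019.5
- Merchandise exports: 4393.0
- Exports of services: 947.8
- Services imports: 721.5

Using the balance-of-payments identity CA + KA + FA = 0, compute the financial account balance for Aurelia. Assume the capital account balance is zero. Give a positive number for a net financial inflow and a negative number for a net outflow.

Goods balance = 4393.0 - 4437.3 = -44.3
Services balance = 947.8 - 721.5 = 226.3
Trade balance (goods + services) = -44.3 + 226.3 = 182.0
Net primary income = -176.6
Net secondary income = 191.4
Current account = 182.0 + (-176.6) + 191.4 = 196.8
Financial account = -(196.8) = -196.8

-196.8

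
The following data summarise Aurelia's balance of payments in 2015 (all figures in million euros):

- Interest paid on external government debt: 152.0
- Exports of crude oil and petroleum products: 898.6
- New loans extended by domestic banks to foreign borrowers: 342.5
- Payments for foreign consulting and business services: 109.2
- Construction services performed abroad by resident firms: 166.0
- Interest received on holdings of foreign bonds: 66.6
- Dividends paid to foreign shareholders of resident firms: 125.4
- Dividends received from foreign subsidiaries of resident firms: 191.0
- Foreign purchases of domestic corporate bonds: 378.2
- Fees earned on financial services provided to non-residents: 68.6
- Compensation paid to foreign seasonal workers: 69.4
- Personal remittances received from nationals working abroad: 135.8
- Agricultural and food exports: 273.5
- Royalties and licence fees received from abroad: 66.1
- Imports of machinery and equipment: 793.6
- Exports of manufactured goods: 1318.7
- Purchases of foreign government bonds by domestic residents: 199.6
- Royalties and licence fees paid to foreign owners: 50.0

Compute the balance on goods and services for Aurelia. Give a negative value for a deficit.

Goods: 1318.7 + 273.5 + 898.6 - 793.6 = 1697.2
Services: 66.1 - 50.0 + 166.0 + 68.6 - 109.2 = 141.5
Trade balance = 1697.2 + 141.5 = 1838.7
(Excluded from the trade balance — primary income: interest paid on external government debt 152.0, interest received on holdings of foreign bonds 66.6, dividends paid to foreign shareholders of resident firms 125.4, dividends received from foreign subsidiaries of resident firms 191.0, compensation paid to foreign seasonal workers 69.4; financial account: new loans extended by domestic banks to foreign borrowers 342.5, foreign purchases of domestic corporate bonds 378.2, purchases of foreign government bonds by domestic residents 199.6; secondary income: personal remittances received from nationals working abroad 135.8.)

1838.7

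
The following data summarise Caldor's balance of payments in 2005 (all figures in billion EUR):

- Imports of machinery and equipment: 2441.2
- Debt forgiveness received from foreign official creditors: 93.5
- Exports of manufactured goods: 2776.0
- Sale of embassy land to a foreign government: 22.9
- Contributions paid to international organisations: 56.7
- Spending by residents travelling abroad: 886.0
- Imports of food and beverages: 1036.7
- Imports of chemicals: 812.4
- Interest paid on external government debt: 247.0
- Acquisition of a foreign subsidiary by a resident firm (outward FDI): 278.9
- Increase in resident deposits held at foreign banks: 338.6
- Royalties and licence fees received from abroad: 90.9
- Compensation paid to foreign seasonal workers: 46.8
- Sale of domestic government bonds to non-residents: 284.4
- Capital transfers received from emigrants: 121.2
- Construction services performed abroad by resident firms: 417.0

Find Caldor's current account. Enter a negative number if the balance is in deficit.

-2242.9

Goods: -1036.7 - 812.4 - 2441.2 + 2776.0 = -1514.3
Services: -886.0 + 417.0 + 90.9 = -378.1
Primary income: -247.0 - 46.8 = -293.8
Secondary income: -56.7
Current account = (-1514.3) + (-378.1) + (-293.8) + (-56.7) = -2242.9
(Excluded from the current account — capital account: debt forgiveness received from foreign official creditors 93.5, sale of embassy land to a foreign government 22.9, capital transfers received from emigrants 121.2; financial account: acquisition of a foreign subsidiary by a resident firm (outward FDI) 278.9, increase in resident deposits held at foreign banks 338.6, sale of domestic government bonds to non-residents 284.4.)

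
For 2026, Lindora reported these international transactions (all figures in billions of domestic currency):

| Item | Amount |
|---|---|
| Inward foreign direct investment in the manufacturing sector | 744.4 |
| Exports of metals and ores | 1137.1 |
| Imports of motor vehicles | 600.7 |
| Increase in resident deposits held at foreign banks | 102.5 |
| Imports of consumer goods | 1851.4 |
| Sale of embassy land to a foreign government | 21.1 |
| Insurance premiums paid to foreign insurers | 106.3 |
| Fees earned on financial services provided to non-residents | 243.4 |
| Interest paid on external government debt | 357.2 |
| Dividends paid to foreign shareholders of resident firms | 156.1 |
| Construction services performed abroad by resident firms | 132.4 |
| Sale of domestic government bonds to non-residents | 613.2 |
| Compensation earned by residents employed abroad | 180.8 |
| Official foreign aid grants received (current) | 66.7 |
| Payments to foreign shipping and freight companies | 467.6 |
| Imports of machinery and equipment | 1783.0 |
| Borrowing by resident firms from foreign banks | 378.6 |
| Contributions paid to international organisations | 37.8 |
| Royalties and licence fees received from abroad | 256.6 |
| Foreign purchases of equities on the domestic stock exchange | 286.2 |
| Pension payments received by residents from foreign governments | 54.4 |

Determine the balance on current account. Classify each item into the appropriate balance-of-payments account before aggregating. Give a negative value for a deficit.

-3288.7

Goods: -600.7 - 1783.0 + 1137.1 - 1851.4 = -3098.0
Services: -106.3 + 132.4 + 243.4 - 467.6 + 256.6 = 58.5
Primary income: -156.1 + 180.8 - 357.2 = -332.5
Secondary income: 54.4 + 66.7 - 37.8 = 83.3
Current account = (-3098.0) + 58.5 + (-332.5) + 83.3 = -3288.7
(Excluded from the current account — financial account: inward foreign direct investment in the manufacturing sector 744.4, increase in resident deposits held at foreign banks 102.5, sale of domestic government bonds to non-residents 613.2, borrowing by resident firms from foreign banks 378.6, foreign purchases of equities on the domestic stock exchange 286.2; capital account: sale of embassy land to a foreign government 21.1.)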